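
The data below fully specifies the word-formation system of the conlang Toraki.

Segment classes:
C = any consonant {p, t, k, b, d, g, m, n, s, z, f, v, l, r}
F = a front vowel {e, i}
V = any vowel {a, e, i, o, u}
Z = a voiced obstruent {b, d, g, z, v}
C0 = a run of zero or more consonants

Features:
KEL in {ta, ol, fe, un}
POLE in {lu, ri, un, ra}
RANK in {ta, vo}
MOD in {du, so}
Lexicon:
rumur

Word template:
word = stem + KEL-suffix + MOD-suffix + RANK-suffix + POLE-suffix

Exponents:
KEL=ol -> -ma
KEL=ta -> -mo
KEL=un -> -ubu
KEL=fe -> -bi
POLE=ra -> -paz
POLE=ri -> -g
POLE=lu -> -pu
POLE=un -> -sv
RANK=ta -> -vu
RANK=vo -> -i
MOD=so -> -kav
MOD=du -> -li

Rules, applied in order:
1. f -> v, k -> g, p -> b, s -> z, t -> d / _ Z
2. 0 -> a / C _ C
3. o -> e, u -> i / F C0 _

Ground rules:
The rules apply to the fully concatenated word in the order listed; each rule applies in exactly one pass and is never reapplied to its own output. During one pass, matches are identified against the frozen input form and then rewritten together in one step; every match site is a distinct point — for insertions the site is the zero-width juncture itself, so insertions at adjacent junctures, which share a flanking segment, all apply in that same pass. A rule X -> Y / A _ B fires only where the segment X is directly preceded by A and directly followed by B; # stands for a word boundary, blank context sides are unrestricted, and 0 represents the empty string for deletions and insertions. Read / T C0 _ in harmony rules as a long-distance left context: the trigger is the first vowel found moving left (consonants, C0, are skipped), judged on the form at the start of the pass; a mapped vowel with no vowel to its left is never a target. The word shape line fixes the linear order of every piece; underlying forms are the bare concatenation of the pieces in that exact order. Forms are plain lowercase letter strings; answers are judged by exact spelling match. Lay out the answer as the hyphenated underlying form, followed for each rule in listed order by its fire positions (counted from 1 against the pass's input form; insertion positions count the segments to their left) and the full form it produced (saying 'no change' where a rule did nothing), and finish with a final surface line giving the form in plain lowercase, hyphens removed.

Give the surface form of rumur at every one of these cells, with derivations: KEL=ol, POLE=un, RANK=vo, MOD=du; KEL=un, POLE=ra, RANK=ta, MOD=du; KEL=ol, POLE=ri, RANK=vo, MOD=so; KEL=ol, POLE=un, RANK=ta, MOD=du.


cell KEL=ol, POLE=un, RANK=vo, MOD=du:
underlying: rumur-ma-li-i-sv
1. f -> v, k -> g, p -> b, s -> z, t -> d / _ Z: fires at position(s) 11: rumurmaliizv
2. 0 -> a / C _ C: inserts after position(s) 5, 11: rumuramaliizav
3. o -> e, u -> i / F C0 _: no change
surface: rumuramaliizav

cell KEL=un, POLE=ra, RANK=ta, MOD=du:
underlying: rumur-ubu-li-vu-paz
1. f -> v, k -> g, p -> b, s -> z, t -> d / _ Z: no change
2. 0 -> a / C _ C: no change
3. o -> e, u -> i / F C0 _: fires at position(s) 12: rumurubulivipaz
surface: rumurubulivipaz

cell KEL=ol, POLE=ri, RANK=vo, MOD=so:
underlying: rumur-ma-kav-i-g
1. f -> v, k -> g, p -> b, s -> z, t -> d / _ Z: no change
2. 0 -> a / C _ C: inserts after position(s) 5: rumuramakavig
3. o -> e, u -> i / F C0 _: no change
surface: rumuramakavig

cell KEL=ol, POLE=un, RANK=ta, MOD=du:
underlying: rumur-ma-li-vu-sv
1. f -> v, k -> g, p -> b, s -> z, t -> d / _ Z: fires at position(s) 12: rumurmalivuzv
2. 0 -> a / C _ C: inserts after position(s) 5, 12: rumuramalivuzav
3. o -> e, u -> i / F C0 _: fires at position(s) 12: rumuramalivizav
surface: rumuramalivizav


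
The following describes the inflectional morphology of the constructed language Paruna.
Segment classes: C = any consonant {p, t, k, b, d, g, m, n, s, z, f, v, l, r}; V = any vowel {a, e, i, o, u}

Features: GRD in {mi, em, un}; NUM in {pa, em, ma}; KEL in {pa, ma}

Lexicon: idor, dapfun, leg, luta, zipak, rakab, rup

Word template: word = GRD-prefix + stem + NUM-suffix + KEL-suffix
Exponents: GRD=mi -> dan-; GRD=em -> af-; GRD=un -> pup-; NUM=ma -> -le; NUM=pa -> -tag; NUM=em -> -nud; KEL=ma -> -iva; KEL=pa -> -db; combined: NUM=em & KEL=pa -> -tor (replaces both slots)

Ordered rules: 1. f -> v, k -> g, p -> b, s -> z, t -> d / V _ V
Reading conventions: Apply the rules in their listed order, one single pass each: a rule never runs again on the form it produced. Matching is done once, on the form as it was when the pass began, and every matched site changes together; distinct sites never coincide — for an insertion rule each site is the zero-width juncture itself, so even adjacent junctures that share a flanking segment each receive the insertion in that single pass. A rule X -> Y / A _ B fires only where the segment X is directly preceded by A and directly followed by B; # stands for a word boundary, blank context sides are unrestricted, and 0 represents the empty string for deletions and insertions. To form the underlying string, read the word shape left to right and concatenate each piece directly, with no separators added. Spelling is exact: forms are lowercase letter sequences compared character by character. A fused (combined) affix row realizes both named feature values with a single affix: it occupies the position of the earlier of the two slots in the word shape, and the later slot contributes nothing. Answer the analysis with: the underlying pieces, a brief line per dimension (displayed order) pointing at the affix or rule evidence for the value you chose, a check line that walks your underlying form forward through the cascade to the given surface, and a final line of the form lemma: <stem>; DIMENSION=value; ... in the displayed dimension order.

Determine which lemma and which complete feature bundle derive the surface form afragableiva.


underlying: af-rakab-le-iva
GRD=em - signalled by the affix af-
NUM=ma - signalled by the affix -le
KEL=ma - signalled by the affix -iva
check: afrakableiva -> afragableiva
lemma: rakab; GRD=em; NUM=ma; KEL=ma


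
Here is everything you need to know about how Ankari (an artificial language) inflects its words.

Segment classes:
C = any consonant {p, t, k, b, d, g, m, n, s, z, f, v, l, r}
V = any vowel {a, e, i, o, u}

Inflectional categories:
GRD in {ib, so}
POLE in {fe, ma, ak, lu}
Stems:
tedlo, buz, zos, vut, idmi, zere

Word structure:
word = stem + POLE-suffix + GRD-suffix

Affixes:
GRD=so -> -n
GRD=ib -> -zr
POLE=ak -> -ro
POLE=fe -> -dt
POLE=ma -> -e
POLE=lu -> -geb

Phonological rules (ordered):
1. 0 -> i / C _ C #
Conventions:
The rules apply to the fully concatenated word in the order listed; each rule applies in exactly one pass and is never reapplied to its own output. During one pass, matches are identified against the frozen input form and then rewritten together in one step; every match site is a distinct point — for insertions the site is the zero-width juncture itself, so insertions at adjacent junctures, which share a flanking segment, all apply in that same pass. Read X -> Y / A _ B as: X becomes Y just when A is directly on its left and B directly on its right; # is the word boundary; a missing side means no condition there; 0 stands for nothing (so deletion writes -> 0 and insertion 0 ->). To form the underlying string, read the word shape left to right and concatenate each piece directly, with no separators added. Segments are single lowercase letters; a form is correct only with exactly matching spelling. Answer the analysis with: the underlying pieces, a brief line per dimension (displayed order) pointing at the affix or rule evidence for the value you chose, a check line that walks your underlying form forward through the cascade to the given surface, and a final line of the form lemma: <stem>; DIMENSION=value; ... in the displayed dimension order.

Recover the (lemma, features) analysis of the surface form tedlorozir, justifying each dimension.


underlying: tedlo-ro-zr
GRD=ib - signalled by the affix -zr
POLE=ak - signalled by the affix -ro
check: tedlorozr -> tedlorozir
lemma: tedlo; GRD=ib; POLE=ak


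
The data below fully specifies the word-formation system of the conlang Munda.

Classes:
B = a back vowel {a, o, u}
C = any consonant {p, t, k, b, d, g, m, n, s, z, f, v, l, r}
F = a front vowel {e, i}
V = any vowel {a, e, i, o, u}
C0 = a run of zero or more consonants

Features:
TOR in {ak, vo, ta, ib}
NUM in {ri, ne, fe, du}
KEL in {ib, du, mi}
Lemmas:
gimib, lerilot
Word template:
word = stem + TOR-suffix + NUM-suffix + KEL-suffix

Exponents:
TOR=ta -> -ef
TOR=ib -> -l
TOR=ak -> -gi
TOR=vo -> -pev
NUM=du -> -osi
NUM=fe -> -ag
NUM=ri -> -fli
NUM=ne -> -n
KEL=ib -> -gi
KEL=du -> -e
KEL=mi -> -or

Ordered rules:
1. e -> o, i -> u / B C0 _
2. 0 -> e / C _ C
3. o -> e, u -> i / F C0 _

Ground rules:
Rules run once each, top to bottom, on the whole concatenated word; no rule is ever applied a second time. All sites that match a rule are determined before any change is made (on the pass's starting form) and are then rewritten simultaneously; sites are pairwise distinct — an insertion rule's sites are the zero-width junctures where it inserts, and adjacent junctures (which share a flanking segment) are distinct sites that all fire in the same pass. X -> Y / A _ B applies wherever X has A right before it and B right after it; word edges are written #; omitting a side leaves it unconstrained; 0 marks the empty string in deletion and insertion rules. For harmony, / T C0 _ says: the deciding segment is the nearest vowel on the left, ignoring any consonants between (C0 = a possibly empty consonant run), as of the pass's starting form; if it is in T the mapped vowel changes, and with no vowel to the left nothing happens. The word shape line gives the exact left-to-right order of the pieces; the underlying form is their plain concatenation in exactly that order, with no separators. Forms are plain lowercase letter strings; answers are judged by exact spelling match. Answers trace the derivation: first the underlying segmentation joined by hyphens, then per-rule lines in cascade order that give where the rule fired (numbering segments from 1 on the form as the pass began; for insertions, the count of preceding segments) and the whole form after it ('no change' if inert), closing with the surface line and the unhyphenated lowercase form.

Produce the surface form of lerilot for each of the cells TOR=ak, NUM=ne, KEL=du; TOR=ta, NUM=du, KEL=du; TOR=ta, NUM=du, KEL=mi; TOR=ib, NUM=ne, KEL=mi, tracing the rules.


cell TOR=ak, NUM=ne, KEL=du:
underlying: lerilot-gi-n-e
1. e -> o, i -> u / B C0 _: fires at position(s) 9: lerilotgune
2. 0 -> e / C _ C: inserts after position(s) 7: lerilotegune
3. o -> e, u -> i / F C0 _: fires at position(s) 6, 10: leriletegine
surface: leriletegine

cell TOR=ta, NUM=du, KEL=du:
underlying: lerilot-ef-osi-e
1. e -> o, i -> u / B C0 _: fires at position(s) 8, 12: lerilotofosue
2. 0 -> e / C _ C: no change
3. o -> e, u -> i / F C0 _: fires at position(s) 6: leriletofosue
surface: leriletofosue

cell TOR=ta, NUM=du, KEL=mi:
underlying: lerilot-ef-osi-or
1. e -> o, i -> u / B C0 _: fires at position(s) 8, 12: lerilotofosuor
2. 0 -> e / C _ C: no change
3. o -> e, u -> i / F C0 _: fires at position(s) 6: leriletofosuor
surface: leriletofosuor

cell TOR=ib, NUM=ne, KEL=mi:
underlying: lerilot-l-n-or
1. e -> o, i -> u / B C0 _: no change
2. 0 -> e / C _ C: inserts after position(s) 7, 8: lerilotelenor
3. o -> e, u -> i / F C0 _: fires at position(s) 6, 12: leriletelener
surface: leriletelener


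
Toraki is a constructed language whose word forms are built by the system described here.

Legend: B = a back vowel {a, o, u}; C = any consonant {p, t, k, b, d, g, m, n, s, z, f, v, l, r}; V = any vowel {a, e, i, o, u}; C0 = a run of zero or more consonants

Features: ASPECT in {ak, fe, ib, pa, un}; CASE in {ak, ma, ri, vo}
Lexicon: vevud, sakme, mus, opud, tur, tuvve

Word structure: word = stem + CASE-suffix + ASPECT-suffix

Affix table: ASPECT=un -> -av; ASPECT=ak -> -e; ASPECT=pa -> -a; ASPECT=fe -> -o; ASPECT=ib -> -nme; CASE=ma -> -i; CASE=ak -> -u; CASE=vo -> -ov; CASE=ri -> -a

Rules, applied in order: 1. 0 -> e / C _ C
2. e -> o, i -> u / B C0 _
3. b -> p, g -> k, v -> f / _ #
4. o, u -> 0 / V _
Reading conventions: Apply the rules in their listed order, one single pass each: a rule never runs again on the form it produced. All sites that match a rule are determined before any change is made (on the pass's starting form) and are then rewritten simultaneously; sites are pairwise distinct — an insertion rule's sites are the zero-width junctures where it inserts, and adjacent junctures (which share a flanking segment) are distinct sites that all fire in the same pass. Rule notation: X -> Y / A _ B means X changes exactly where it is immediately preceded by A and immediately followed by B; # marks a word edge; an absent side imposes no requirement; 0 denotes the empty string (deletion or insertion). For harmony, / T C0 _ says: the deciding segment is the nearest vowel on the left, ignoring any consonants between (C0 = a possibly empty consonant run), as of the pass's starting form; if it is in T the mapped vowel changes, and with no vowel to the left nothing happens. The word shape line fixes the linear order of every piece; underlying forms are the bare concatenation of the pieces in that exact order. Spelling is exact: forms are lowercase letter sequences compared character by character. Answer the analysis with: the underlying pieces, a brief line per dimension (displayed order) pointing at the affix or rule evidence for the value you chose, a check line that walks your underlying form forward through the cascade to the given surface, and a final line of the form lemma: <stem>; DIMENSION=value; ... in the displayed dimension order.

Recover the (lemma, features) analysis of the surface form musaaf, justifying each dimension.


underlying: mus-a-av
ASPECT=un - signalled by the affix -av
CASE=ri - signalled by the affix -a
check: musaav -> musaav -> musaav -> musaaf -> musaaf
lemma: mus; ASPECT=un; CASE=ri


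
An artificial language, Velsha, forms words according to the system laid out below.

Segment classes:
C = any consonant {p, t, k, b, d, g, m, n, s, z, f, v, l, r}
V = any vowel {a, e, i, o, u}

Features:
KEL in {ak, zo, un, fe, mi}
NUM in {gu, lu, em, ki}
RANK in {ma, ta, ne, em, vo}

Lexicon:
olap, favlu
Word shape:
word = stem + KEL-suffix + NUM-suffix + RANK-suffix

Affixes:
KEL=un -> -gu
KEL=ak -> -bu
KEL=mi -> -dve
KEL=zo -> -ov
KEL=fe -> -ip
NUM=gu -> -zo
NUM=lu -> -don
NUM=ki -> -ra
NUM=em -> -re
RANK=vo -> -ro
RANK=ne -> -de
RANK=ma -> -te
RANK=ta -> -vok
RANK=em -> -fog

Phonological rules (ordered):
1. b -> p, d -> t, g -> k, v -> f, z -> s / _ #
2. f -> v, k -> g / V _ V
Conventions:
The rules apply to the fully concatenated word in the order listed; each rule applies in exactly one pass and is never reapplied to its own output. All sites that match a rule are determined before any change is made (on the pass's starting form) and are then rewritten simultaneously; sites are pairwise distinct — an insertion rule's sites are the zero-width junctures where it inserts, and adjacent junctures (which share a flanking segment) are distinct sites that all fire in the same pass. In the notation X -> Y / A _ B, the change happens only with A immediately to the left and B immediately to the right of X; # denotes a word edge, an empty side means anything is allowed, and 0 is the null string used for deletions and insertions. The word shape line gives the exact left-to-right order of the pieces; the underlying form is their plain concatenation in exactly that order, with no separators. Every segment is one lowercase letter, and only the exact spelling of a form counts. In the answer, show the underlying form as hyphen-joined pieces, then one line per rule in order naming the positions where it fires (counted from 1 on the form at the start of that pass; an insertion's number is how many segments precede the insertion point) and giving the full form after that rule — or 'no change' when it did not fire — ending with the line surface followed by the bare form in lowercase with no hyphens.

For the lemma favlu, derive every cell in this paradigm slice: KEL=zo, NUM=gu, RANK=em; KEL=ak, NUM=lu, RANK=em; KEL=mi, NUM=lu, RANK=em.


cell KEL=zo, NUM=gu, RANK=em:
underlying: favlu-ov-zo-fog
1. b -> p, d -> t, g -> k, v -> f, z -> s / _ #: fires at position(s) 12: favluovzofok
2. f -> v, k -> g / V _ V: fires at position(s) 10: favluovzovok
surface: favluovzovok

cell KEL=ak, NUM=lu, RANK=em:
underlying: favlu-bu-don-fog
1. b -> p, d -> t, g -> k, v -> f, z -> s / _ #: fires at position(s) 13: favlubudonfok
2. f -> v, k -> g / V _ V: no change
surface: favlubudonfok

cell KEL=mi, NUM=lu, RANK=em:
underlying: favlu-dve-don-fog
1. b -> p, d -> t, g -> k, v -> f, z -> s / _ #: fires at position(s) 14: favludvedonfok
2. f -> v, k -> g / V _ V: no change
surface: favludvedonfok


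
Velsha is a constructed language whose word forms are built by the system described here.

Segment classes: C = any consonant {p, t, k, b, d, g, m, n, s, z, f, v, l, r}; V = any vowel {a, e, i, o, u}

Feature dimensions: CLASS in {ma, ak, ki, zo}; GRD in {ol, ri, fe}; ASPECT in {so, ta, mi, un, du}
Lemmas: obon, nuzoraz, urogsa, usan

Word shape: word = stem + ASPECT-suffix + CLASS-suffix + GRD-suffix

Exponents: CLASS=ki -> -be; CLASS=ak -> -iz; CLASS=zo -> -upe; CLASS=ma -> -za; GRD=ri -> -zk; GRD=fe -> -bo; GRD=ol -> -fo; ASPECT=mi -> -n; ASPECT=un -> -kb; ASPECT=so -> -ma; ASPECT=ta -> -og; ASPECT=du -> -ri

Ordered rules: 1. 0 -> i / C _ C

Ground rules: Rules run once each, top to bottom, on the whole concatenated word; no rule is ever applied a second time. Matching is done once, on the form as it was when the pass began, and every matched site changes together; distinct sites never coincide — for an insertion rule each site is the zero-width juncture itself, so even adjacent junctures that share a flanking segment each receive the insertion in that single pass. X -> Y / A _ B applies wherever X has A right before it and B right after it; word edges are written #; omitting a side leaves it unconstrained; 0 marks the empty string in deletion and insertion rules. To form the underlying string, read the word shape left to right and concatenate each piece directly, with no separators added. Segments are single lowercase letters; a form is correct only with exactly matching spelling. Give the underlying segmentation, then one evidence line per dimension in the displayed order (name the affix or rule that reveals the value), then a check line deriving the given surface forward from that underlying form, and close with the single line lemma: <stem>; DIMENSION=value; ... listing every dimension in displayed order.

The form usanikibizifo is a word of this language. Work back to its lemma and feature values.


underlying: usan-kb-iz-fo
CLASS=ak - signalled by the affix -iz
GRD=ol - signalled by the affix -fo
ASPECT=un - signalled by the affix -kb
check: usankbizfo -> usanikibizifo
lemma: usan; CLASS=ak; GRD=ol; ASPECT=un


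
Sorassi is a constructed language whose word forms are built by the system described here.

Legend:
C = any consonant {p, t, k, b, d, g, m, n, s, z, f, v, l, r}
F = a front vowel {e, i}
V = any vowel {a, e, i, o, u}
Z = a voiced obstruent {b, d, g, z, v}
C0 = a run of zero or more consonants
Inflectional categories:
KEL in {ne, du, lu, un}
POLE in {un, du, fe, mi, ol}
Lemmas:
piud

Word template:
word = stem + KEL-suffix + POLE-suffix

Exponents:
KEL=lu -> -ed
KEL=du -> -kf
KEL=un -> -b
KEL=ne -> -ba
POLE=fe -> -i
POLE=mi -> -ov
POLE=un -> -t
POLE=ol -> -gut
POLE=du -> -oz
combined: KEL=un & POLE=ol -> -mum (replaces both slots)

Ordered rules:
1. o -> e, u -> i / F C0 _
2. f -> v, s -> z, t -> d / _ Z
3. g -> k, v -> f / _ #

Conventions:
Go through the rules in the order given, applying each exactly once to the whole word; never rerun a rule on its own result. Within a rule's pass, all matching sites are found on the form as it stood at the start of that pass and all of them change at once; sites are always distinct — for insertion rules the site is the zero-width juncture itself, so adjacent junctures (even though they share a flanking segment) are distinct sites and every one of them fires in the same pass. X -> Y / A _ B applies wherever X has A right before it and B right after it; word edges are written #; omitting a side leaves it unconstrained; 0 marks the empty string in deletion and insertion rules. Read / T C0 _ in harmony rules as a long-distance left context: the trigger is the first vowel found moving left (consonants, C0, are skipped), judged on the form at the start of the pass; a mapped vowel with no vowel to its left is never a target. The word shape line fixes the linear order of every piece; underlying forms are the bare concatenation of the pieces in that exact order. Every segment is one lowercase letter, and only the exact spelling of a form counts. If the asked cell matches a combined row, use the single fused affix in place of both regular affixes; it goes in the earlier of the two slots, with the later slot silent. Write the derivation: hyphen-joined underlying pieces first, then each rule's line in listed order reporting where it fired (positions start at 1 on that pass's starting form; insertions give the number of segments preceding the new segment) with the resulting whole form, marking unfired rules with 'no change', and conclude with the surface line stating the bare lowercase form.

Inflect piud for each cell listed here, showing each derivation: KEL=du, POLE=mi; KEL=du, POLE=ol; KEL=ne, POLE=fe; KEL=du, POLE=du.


cell KEL=du, POLE=mi:
underlying: piud-kf-ov
1. o -> e, u -> i / F C0 _: fires at position(s) 3: piidkfov
2. f -> v, s -> z, t -> d / _ Z: no change
3. g -> k, v -> f / _ #: fires at position(s) 8: piidkfof
surface: piidkfof

cell KEL=du, POLE=ol:
underlying: piud-kf-gut
1. o -> e, u -> i / F C0 _: fires at position(s) 3: piidkfgut
2. f -> v, s -> z, t -> d / _ Z: fires at position(s) 6: piidkvgut
3. g -> k, v -> f / _ #: no change
surface: piidkvgut

cell KEL=ne, POLE=fe:
underlying: piud-ba-i
1. o -> e, u -> i / F C0 _: fires at position(s) 3: piidbai
2. f -> v, s -> z, t -> d / _ Z: no change
3. g -> k, v -> f / _ #: no change
surface: piidbai

cell KEL=du, POLE=du:
underlying: piud-kf-oz
1. o -> e, u -> i / F C0 _: fires at position(s) 3: piidkfoz
2. f -> v, s -> z, t -> d / _ Z: no change
3. g -> k, v -> f / _ #: no change
surface: piidkfoz


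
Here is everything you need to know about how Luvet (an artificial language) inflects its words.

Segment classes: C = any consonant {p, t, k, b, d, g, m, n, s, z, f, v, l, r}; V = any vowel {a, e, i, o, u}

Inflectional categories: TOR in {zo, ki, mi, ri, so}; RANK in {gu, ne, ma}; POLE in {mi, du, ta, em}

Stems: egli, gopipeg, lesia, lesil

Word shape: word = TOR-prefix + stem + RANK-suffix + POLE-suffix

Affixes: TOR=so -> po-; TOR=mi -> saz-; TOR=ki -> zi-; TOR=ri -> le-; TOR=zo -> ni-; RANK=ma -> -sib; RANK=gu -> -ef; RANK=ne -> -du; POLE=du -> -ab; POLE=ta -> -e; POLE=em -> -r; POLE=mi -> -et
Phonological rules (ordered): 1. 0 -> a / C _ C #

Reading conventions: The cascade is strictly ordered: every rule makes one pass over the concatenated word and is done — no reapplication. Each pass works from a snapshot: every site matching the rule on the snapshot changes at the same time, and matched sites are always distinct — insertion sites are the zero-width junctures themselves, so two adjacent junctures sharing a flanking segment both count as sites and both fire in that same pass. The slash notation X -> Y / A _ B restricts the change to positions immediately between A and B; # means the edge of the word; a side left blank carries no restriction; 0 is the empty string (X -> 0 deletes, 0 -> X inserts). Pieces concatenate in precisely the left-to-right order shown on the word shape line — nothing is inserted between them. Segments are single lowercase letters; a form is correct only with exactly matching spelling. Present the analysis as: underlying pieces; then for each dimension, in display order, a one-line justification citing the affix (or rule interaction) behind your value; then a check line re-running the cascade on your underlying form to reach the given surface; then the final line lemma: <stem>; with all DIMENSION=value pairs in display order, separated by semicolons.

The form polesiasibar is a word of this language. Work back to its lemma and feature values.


underlying: po-lesia-sib-r
TOR=so - signalled by the affix po-
RANK=ma - signalled by the affix -sib
POLE=em - signalled by the affix -r
check: polesiasibr -> polesiasibar
lemma: lesia; TOR=so; RANK=ma; POLE=em


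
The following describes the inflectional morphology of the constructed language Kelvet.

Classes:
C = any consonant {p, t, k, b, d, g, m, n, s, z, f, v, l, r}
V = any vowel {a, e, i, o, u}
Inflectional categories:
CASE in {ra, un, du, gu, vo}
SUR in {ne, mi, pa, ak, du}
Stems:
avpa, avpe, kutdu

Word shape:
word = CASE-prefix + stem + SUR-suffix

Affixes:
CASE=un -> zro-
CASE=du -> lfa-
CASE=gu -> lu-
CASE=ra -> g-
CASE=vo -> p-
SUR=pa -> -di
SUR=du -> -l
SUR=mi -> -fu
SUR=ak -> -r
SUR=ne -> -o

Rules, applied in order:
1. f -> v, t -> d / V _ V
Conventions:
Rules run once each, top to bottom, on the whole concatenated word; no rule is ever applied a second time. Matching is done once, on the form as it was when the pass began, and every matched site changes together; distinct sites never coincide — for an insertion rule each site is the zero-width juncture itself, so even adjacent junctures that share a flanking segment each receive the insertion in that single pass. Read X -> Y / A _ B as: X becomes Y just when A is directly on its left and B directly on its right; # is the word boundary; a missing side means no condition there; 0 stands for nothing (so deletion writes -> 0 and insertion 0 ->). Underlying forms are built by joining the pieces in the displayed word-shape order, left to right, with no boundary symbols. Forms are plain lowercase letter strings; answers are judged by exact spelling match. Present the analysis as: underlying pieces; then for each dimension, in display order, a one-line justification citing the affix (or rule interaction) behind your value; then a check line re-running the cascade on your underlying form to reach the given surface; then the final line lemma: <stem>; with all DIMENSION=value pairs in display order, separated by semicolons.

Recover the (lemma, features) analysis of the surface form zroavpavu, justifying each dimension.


underlying: zro-avpa-fu
CASE=un - signalled by the affix zro-
SUR=mi - signalled by the affix -fu
check: zroavpafu -> zroavpavu
lemma: avpa; CASE=un; SUR=mi


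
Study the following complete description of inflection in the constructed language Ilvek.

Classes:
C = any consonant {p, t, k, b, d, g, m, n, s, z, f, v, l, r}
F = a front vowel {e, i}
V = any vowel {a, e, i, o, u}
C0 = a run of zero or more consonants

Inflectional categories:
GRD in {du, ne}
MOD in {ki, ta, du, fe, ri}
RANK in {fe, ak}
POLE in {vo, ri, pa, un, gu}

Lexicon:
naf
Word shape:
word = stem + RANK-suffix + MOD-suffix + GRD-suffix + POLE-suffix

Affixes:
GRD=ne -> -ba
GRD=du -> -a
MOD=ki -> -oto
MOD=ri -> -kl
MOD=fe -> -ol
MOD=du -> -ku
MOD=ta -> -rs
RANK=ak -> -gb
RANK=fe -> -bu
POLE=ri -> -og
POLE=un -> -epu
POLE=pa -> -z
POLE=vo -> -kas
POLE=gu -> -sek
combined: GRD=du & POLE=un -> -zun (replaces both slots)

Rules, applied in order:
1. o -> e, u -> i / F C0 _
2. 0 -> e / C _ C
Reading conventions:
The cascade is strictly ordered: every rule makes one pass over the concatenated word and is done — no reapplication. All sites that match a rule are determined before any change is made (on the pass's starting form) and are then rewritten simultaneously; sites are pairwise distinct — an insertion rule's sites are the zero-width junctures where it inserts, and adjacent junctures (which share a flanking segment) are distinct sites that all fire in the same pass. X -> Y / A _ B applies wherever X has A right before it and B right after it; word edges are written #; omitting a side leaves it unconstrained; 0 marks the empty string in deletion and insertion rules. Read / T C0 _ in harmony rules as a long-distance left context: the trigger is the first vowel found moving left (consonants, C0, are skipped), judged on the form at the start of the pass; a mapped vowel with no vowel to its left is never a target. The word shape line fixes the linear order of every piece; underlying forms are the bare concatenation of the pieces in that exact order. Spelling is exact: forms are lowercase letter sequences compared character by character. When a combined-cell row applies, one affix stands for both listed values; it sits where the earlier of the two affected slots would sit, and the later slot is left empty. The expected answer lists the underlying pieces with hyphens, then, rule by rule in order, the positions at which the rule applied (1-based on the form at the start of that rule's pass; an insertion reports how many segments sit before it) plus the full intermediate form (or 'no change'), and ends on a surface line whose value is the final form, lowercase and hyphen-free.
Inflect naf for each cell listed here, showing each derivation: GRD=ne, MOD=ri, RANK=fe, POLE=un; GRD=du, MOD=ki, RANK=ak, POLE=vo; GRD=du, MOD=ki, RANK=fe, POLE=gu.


cell GRD=ne, MOD=ri, RANK=fe, POLE=un:
underlying: naf-bu-kl-ba-epu
1. o -> e, u -> i / F C0 _: fires at position(s) 12: nafbuklbaepi
2. 0 -> e / C _ C: inserts after position(s) 3, 6, 7: nafebukelebaepi
surface: nafebukelebaepi

cell GRD=du, MOD=ki, RANK=ak, POLE=vo:
underlying: naf-gb-oto-a-kas
1. o -> e, u -> i / F C0 _: no change
2. 0 -> e / C _ C: inserts after position(s) 3, 4: nafegebotoakas
surface: nafegebotoakas

cell GRD=du, MOD=ki, RANK=fe, POLE=gu:
underlying: naf-bu-oto-a-sek
1. o -> e, u -> i / F C0 _: no change
2. 0 -> e / C _ C: inserts after position(s) 3: nafebuotoasek
surface: nafebuotoasek


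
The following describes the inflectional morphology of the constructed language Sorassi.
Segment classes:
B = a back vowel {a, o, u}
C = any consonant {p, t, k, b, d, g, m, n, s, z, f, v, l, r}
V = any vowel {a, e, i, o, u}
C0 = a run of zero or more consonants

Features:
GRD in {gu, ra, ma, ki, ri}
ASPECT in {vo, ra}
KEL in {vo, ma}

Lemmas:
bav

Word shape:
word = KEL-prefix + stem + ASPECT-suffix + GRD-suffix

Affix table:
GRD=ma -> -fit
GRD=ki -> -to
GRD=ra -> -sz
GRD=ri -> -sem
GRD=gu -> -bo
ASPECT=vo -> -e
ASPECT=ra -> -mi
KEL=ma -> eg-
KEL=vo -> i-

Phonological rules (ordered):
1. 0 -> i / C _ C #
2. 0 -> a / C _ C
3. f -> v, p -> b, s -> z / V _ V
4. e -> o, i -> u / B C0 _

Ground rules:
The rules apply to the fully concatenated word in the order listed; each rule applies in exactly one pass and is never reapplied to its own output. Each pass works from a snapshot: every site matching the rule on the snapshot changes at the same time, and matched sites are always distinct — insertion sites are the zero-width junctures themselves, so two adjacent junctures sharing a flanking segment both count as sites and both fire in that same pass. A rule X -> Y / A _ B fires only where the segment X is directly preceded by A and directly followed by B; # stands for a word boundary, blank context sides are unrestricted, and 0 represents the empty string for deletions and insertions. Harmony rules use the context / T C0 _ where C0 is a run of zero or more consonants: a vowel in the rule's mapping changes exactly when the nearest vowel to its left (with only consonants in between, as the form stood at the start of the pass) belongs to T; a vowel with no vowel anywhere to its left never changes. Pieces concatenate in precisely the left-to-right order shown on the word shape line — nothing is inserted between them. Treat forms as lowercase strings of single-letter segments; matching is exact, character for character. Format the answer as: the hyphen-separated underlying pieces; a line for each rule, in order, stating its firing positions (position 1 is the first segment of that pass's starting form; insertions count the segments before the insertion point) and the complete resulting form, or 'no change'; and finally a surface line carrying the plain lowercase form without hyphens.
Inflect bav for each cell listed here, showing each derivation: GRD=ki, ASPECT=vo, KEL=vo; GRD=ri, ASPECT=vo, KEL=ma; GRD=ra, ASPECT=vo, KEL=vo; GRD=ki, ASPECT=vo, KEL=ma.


cell GRD=ki, ASPECT=vo, KEL=vo:
underlying: i-bav-e-to
1. 0 -> i / C _ C #: no change
2. 0 -> a / C _ C: no change
3. f -> v, p -> b, s -> z / V _ V: no change
4. e -> o, i -> u / B C0 _: fires at position(s) 5: ibavoto
surface: ibavoto

cell GRD=ri, ASPECT=vo, KEL=ma:
underlying: eg-bav-e-sem
1. 0 -> i / C _ C #: no change
2. 0 -> a / C _ C: inserts after position(s) 2: egabavesem
3. f -> v, p -> b, s -> z / V _ V: fires at position(s) 8: egabavezem
4. e -> o, i -> u / B C0 _: fires at position(s) 7: egabavozem
surface: egabavozem

cell GRD=ra, ASPECT=vo, KEL=vo:
underlying: i-bav-e-sz
1. 0 -> i / C _ C #: inserts after position(s) 6: ibavesiz
2. 0 -> a / C _ C: no change
3. f -> v, p -> b, s -> z / V _ V: fires at position(s) 6: ibaveziz
4. e -> o, i -> u / B C0 _: fires at position(s) 5: ibavoziz
surface: ibavoziz

cell GRD=ki, ASPECT=vo, KEL=ma:
underlying: eg-bav-e-to
1. 0 -> i / C _ C #: no change
2. 0 -> a / C _ C: inserts after position(s) 2: egabaveto
3. f -> v, p -> b, s -> z / V _ V: no change
4. e -> o, i -> u / B C0 _: fires at position(s) 7: egabavoto
surface: egabavoto


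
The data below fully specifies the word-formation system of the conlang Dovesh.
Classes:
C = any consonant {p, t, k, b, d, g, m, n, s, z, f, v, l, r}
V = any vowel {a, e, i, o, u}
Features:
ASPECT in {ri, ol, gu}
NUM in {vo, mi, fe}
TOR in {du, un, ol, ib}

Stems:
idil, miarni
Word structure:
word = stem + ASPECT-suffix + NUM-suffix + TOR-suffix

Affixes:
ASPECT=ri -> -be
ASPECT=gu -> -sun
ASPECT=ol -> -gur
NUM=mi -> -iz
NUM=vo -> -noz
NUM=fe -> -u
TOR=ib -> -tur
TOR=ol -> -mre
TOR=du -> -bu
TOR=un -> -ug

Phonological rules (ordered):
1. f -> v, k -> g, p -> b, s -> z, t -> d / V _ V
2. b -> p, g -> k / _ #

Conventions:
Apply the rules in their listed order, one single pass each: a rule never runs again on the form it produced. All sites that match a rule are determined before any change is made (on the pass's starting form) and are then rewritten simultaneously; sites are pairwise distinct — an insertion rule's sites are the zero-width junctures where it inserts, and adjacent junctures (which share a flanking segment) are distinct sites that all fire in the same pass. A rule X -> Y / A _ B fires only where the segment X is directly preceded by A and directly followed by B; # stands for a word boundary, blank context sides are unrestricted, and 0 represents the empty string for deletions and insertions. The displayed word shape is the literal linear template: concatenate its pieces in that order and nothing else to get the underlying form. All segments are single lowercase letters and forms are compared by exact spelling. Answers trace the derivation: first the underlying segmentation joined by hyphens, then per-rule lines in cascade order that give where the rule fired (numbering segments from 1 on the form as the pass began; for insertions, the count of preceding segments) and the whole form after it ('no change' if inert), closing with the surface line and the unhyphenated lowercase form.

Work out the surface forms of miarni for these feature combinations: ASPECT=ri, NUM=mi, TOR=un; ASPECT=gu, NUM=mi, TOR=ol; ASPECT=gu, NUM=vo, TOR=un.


cell ASPECT=ri, NUM=mi, TOR=un:
underlying: miarni-be-iz-ug
1. f -> v, k -> g, p -> b, s -> z, t -> d / V _ V: no change
2. b -> p, g -> k / _ #: fires at position(s) 12: miarnibeizuk
surface: miarnibeizuk

cell ASPECT=gu, NUM=mi, TOR=ol:
underlying: miarni-sun-iz-mre
1. f -> v, k -> g, p -> b, s -> z, t -> d / V _ V: fires at position(s) 7: miarnizunizmre
2. b -> p, g -> k / _ #: no change
surface: miarnizunizmre

cell ASPECT=gu, NUM=vo, TOR=un:
underlying: miarni-sun-noz-ug
1. f -> v, k -> g, p -> b, s -> z, t -> d / V _ V: fires at position(s) 7: miarnizunnozug
2. b -> p, g -> k / _ #: fires at position(s) 14: miarnizunnozuk
surface: miarnizunnozuk


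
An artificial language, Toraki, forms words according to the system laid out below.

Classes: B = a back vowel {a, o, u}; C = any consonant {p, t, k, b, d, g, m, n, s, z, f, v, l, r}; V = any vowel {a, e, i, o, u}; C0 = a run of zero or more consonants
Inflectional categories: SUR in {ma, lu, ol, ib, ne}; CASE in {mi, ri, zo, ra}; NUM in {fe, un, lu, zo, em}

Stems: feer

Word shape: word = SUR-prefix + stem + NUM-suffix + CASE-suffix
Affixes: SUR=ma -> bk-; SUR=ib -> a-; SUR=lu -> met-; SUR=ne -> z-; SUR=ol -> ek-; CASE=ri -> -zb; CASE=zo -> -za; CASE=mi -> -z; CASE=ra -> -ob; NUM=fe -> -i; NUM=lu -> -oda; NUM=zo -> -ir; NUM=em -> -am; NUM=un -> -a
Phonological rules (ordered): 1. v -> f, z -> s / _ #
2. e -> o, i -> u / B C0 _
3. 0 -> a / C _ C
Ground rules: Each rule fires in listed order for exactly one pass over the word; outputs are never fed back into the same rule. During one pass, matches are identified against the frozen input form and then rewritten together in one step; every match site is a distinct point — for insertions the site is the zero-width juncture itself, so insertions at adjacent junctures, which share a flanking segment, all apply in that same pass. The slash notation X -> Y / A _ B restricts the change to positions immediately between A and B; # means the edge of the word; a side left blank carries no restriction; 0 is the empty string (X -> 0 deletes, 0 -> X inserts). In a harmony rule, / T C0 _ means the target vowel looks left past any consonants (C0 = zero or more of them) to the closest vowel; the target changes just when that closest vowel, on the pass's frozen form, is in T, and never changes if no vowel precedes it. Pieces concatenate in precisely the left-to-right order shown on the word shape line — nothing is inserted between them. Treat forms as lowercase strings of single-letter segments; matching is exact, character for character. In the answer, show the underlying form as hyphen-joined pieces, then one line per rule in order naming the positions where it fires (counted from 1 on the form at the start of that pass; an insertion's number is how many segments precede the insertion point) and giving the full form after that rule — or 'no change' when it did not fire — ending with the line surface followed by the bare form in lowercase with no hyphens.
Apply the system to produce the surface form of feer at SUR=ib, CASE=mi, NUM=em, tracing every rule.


underlying: a-feer-am-z
1. v -> f, z -> s / _ #: fires at position(s) 8: afeerams
2. e -> o, i -> u / B C0 _: fires at position(s) 3: afoerams
3. 0 -> a / C _ C: inserts after position(s) 7: afoeramas
surface: afoeramas


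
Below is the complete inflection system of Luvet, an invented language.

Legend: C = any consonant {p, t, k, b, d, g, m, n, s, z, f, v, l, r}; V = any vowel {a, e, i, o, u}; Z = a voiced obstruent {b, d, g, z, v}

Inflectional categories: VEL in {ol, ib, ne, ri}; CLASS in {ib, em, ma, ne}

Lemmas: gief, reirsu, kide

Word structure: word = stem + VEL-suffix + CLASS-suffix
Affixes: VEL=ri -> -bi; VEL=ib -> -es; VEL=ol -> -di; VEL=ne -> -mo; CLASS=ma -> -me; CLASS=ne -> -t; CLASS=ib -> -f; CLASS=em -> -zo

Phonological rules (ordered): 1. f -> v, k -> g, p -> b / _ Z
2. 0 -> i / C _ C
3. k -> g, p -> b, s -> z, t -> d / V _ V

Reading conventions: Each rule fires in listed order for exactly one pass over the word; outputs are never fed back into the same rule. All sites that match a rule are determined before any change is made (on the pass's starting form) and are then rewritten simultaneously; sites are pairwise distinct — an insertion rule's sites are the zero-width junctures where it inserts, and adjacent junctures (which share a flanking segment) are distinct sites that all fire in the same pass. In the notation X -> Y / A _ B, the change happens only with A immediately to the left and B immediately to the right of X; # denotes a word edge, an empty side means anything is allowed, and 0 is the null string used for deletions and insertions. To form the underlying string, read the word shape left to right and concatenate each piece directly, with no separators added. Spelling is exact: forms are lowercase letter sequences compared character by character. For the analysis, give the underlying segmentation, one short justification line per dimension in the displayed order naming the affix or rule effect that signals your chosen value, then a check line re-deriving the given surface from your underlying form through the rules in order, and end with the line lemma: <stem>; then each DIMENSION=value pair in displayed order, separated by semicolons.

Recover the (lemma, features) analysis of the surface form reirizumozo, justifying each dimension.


underlying: reirsu-mo-zo
VEL=ne - signalled by the affix -mo
CLASS=em - signalled by the affix -zo
check: reirsumozo -> reirsumozo -> reirisumozo -> reirizumozo
lemma: reirsu; VEL=ne; CLASS=em
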